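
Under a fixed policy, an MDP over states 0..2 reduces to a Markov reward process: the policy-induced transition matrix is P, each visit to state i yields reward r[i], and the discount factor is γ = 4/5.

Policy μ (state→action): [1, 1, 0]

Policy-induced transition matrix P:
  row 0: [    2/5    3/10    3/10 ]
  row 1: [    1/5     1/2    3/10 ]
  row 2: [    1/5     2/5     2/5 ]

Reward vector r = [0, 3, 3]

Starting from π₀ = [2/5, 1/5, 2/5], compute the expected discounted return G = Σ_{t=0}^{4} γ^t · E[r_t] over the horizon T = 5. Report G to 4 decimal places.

G = 7.0279

t=0: π = [0.4000, 0.2000, 0.4000], E[r] = 1.8000, γ^t·E[r] = 1.800000, running G = 1.800000
t=1: π = [0.2800, 0.3800, 0.3400], E[r] = 2.1600, γ^t·E[r] = 1.728000, running G = 3.528000
t=2: π = [0.2560, 0.4100, 0.3340], E[r] = 2.2320, γ^t·E[r] = 1.428480, running G = 4.956480
t=3: π = [0.2512, 0.4154, 0.3334], E[r] = 2.2464, γ^t·E[r] = 1.150157, running G = 6.106637
t=4: π = [0.2502, 0.4164, 0.3333], E[r] = 2.2493, γ^t·E[r] = 0.921305, running G = 7.027942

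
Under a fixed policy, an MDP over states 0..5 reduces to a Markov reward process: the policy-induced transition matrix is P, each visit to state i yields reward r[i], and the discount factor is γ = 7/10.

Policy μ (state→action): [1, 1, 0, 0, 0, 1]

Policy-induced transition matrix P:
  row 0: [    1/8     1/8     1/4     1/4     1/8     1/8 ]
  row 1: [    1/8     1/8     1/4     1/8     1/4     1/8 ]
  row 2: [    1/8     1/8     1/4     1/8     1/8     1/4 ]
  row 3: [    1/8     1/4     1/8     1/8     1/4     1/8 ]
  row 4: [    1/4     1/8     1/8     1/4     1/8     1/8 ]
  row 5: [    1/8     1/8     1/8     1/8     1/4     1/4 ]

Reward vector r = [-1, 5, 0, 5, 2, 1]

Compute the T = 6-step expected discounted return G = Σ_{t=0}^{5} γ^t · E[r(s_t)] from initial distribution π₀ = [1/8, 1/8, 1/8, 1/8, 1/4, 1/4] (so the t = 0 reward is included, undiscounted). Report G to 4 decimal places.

t=0: π = [0.1250, 0.1250, 0.1250, 0.1250, 0.2500, 0.2500], E[r] = 1.8750, γ^t·E[r] = 1.875000, running G = 1.875000
t=1: π = [0.1563, 0.1406, 0.1719, 0.1719, 0.1875, 0.1719], E[r] = 1.9531, γ^t·E[r] = 1.367188, running G = 3.242188
t=2: π = [0.1484, 0.1465, 0.1836, 0.1680, 0.1855, 0.1680], E[r] = 1.9629, γ^t·E[r] = 0.961816, running G = 4.204004
t=3: π = [0.1482, 0.1460, 0.1848, 0.1667, 0.1853, 0.1689], E[r] = 1.9551, γ^t·E[r] = 0.670592, running G = 4.874596
t=4: π = [0.1482, 0.1458, 0.1849, 0.1667, 0.1852, 0.1692], E[r] = 1.9541, γ^t·E[r] = 0.469187, running G = 5.343783
t=5: π = [0.1482, 0.1458, 0.1849, 0.1667, 0.1852, 0.1693], E[r] = 1.9541, γ^t·E[r] = 0.328423, running G = 5.672206

G = 5.6722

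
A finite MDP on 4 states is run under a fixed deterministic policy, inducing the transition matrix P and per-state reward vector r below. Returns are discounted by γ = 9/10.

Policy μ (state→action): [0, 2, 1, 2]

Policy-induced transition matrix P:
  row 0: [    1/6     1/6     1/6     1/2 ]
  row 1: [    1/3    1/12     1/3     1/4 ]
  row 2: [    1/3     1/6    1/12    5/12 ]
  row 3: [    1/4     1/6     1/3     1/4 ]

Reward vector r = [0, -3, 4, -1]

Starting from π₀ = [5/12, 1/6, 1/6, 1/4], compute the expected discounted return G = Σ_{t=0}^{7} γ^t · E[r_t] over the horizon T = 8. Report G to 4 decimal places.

t=0: π = [0.4167, 0.1667, 0.1667, 0.2500], E[r] = -0.0833, γ^t·E[r] = -0.083333, running G = -0.083333
t=1: π = [0.2431, 0.1528, 0.2222, 0.3819], E[r] = 0.0486, γ^t·E[r] = 0.043750, running G = -0.039583
t=2: π = [0.2610, 0.1539, 0.2373, 0.3478], E[r] = 0.1395, γ^t·E[r] = 0.112969, running G = 0.073385
t=3: π = [0.2609, 0.1538, 0.2305, 0.3548], E[r] = 0.1058, γ^t·E[r] = 0.077098, running G = 0.150483
t=4: π = [0.2603, 0.1538, 0.2322, 0.3536], E[r] = 0.1137, γ^t·E[r] = 0.074627, running G = 0.225110
t=5: π = [0.2605, 0.1538, 0.2319, 0.3538], E[r] = 0.1123, γ^t·E[r] = 0.066288, running G = 0.291399
t=6: π = [0.2604, 0.1538, 0.2319, 0.3538], E[r] = 0.1125, γ^t·E[r] = 0.059775, running G = 0.351173
t=7: π = [0.2604, 0.1538, 0.2319, 0.3538], E[r] = 0.1125, γ^t·E[r] = 0.053787, running G = 0.404961

G = 0.4050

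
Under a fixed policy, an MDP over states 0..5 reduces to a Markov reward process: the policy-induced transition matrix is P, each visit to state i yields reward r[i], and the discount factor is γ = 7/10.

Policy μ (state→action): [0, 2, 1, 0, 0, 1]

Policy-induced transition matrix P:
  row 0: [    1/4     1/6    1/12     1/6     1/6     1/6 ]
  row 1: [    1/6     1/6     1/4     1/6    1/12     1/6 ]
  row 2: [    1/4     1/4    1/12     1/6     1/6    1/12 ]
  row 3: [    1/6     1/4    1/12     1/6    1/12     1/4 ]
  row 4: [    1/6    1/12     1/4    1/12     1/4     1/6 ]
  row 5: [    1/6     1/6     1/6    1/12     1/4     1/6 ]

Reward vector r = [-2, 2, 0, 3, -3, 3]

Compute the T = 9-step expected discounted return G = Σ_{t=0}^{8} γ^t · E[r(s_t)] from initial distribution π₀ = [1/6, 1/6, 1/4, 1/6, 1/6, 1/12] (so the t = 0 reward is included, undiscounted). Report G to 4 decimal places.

t=0: π = [0.1667, 0.1667, 0.2500, 0.1667, 0.1667, 0.0833], E[r] = 0.2500, γ^t·E[r] = 0.250000, running G = 0.250000
t=1: π = [0.2014, 0.1875, 0.1458, 0.1458, 0.1597, 0.1597], E[r] = 0.4097, γ^t·E[r] = 0.286806, running G = 0.536806
t=2: π = [0.1956, 0.1777, 0.1545, 0.1400, 0.1655, 0.1667], E[r] = 0.3877, γ^t·E[r] = 0.189988, running G = 0.726794
t=3: π = [0.1958, 0.1774, 0.1544, 0.1390, 0.1679, 0.1655], E[r] = 0.3729, γ^t·E[r] = 0.127897, running G = 0.854691
t=4: π = [0.1959, 0.1771, 0.1547, 0.1389, 0.1681, 0.1654], E[r] = 0.3711, γ^t·E[r] = 0.089106, running G = 0.943798
t=5: π = [0.1959, 0.1771, 0.1546, 0.1389, 0.1681, 0.1654], E[r] = 0.3708, γ^t·E[r] = 0.062324, running G = 1.006122
t=6: π = [0.1959, 0.1771, 0.1547, 0.1389, 0.1681, 0.1654], E[r] = 0.3708, γ^t·E[r] = 0.043625, running G = 1.049746
t=7: π = [0.1959, 0.1771, 0.1547, 0.1389, 0.1681, 0.1654], E[r] = 0.3708, γ^t·E[r] = 0.030537, running G = 1.080283
t=8: π = [0.1959, 0.1771, 0.1547, 0.1389, 0.1681, 0.1654], E[r] = 0.3708, γ^t·E[r] = 0.021376, running G = 1.101659

G = 1.1017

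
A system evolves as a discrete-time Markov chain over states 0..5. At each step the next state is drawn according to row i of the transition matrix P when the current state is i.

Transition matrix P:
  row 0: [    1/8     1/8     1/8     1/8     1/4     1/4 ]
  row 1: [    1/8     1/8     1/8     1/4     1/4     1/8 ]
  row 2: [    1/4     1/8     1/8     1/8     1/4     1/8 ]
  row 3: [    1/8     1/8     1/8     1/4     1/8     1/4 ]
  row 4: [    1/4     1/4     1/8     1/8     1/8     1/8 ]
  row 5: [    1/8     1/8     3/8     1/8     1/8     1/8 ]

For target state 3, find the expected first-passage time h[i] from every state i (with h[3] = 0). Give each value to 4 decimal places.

First-step conditioning: h[3] = 0; for i ≠ 3, h[i] = 1 + Σ_k P[i][k]·h[k].
  h[0] = 1 + 1/8·h[0] + 1/8·h[1] + 1/8·h[2] + 1/4·h[4] + 1/4·h[5]
  h[1] = 1 + 1/8·h[0] + 1/8·h[1] + 1/8·h[2] + 1/4·h[4] + 1/8·h[5]
  h[2] = 1 + 1/4·h[0] + 1/8·h[1] + 1/8·h[2] + 1/4·h[4] + 1/8·h[5]
  h[4] = 1 + 1/4·h[0] + 1/4·h[1] + 1/8·h[2] + 1/8·h[4] + 1/8·h[5]
  h[5] = 1 + 1/8·h[0] + 1/8·h[1] + 3/8·h[2] + 1/8·h[4] + 1/8·h[5]
Solving the 5×5 linear system over states ≠ 3 gives exactly h = [42048/6047, 36784/6047, 42040/6047, 0, 41456/6047, 42112/6047] (h[3] = 0 is the target).

h = [6.9535, 6.0830, 6.9522, 0.0000, 6.8556, 6.9641]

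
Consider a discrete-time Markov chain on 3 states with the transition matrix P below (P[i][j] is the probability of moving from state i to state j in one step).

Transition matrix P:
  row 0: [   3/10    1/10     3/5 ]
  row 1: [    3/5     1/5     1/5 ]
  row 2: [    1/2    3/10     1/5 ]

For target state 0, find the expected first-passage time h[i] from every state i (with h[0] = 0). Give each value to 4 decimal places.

First-step conditioning: h[0] = 0; for i ≠ 0, h[i] = 1 + Σ_k P[i][k]·h[k].
  h[1] = 1 + 1/5·h[1] + 1/5·h[2]
  h[2] = 1 + 3/10·h[1] + 1/5·h[2]
Solving the 2×2 linear system over states ≠ 0 gives exactly h = [0, 50/29, 55/29] (h[0] = 0 is the target).

h = [0.0000, 1.7241, 1.8966]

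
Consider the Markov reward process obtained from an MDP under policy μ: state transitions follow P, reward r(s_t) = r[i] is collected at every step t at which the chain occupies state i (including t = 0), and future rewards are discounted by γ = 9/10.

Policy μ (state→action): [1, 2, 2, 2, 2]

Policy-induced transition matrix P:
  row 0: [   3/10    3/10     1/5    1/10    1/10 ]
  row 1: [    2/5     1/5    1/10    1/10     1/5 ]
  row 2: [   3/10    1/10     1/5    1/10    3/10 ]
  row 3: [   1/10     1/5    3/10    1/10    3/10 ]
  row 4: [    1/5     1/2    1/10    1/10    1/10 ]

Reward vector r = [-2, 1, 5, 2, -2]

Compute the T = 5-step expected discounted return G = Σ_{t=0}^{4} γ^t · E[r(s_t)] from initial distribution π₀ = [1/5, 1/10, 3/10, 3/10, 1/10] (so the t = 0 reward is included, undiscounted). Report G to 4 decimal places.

t=0: π = [0.2000, 0.1000, 0.3000, 0.3000, 0.1000], E[r] = 1.6000, γ^t·E[r] = 1.600000, running G = 1.600000
t=1: π = [0.2400, 0.2200, 0.2100, 0.1000, 0.2300], E[r] = 0.5300, γ^t·E[r] = 0.477000, running G = 2.077000
t=2: π = [0.2790, 0.2720, 0.1650, 0.1000, 0.1840], E[r] = 0.3710, γ^t·E[r] = 0.300510, running G = 2.377510
t=3: π = [0.2888, 0.2666, 0.1644, 0.1000, 0.1802], E[r] = 0.3506, γ^t·E[r] = 0.255587, running G = 2.633097
t=4: π = [0.2886, 0.2665, 0.1653, 0.1000, 0.1795], E[r] = 0.3567, γ^t·E[r] = 0.234057, running G = 2.867155

G = 2.8672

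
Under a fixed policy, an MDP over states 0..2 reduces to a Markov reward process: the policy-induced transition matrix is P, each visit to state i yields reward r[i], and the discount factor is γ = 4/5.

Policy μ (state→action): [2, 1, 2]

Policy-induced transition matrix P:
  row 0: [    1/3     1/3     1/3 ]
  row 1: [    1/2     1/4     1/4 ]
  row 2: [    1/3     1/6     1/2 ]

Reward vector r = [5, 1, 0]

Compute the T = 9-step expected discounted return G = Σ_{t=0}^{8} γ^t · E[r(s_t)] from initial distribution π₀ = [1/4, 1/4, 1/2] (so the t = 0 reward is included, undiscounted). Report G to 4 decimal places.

G = 8.5436

t=0: π = [0.2500, 0.2500, 0.5000], E[r] = 1.5000, γ^t·E[r] = 1.500000, running G = 1.500000
t=1: π = [0.3750, 0.2292, 0.3958], E[r] = 2.1042, γ^t·E[r] = 1.683333, running G = 3.183333
t=2: π = [0.3715, 0.2483, 0.3802], E[r] = 2.1059, γ^t·E[r] = 1.347778, running G = 4.531111
t=3: π = [0.3747, 0.2493, 0.3760], E[r] = 2.1228, γ^t·E[r] = 1.086889, running G = 5.618000
t=4: π = [0.3749, 0.2499, 0.3752], E[r] = 2.1243, γ^t·E[r] = 0.870109, running G = 6.488109
t=5: π = [0.3750, 0.2500, 0.3750], E[r] = 2.1249, γ^t·E[r] = 0.696281, running G = 7.184389
t=6: π = [0.3750, 0.2500, 0.3750], E[r] = 2.1250, γ^t·E[r] = 0.557048, running G = 7.741438
t=7: π = [0.3750, 0.2500, 0.3750], E[r] = 2.1250, γ^t·E[r] = 0.445644, running G = 8.187081
t=8: π = [0.3750, 0.2500, 0.3750], E[r] = 2.1250, γ^t·E[r] = 0.356516, running G = 8.543597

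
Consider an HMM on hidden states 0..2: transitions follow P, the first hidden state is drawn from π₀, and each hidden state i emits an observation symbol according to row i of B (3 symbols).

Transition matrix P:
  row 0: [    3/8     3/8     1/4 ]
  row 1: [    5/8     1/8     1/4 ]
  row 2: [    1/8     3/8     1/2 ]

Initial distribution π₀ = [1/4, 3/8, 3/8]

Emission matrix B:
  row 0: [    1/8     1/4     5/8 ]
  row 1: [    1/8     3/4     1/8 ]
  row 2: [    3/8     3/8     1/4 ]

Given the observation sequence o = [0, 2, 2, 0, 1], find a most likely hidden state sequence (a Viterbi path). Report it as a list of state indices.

path = [2, 2, 2, 2, 1]

t=0: δ = [3.125e-02, 4.688e-02, 1.406e-01]  (obs o_0=0)
t=1: δ = [1.831e-02, 6.592e-03, 1.758e-02]  ψ = [1, 2, 2]  (obs o_1=2)
t=2: δ = [4.292e-03, 8.583e-04, 2.197e-03]  ψ = [0, 0, 2]  (obs o_2=2)
t=3: δ = [2.012e-04, 2.012e-04, 4.120e-04]  ψ = [0, 0, 2]  (obs o_3=0)
t=4: δ = [3.143e-05, 1.159e-04, 7.725e-05]  ψ = [1, 2, 2]  (obs o_4=1)
backtrack: best end state = 1; path = [2, 2, 2, 2, 1]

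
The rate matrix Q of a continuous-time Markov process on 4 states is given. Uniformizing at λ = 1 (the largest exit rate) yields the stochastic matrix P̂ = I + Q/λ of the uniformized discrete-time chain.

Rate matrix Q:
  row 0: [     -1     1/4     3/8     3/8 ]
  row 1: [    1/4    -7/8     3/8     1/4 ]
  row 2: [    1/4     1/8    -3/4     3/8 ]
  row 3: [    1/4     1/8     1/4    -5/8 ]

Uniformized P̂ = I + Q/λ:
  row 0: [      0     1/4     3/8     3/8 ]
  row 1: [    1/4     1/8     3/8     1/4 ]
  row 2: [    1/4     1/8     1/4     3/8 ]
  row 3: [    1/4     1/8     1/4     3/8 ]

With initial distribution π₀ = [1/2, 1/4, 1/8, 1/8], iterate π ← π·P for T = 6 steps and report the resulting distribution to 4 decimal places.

π = [0.2001, 0.1500, 0.2937, 0.3562]

t=0: π = [0.5000, 0.2500, 0.1250, 0.1250]
t=1: π = [0.1250, 0.1875, 0.3438, 0.3438]
t=2: π = [0.2188, 0.1406, 0.2891, 0.3516]
t=3: π = [0.1953, 0.1523, 0.2949, 0.3574]
t=4: π = [0.2012, 0.1494, 0.2935, 0.3560]
t=5: π = [0.1997, 0.1501, 0.2938, 0.3563]
t=6: π = [0.2001, 0.1500, 0.2937, 0.3562]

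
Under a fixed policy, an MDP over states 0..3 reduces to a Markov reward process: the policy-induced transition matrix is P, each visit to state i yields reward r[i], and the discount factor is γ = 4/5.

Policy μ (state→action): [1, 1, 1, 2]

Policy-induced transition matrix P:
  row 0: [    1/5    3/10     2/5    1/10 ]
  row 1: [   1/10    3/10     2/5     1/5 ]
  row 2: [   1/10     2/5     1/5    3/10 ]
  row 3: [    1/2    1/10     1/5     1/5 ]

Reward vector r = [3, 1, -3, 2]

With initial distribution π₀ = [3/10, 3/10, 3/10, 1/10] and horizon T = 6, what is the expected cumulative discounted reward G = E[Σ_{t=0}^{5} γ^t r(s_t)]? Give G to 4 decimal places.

G = 1.5129

t=0: π = [0.3000, 0.3000, 0.3000, 0.1000], E[r] = 0.5000, γ^t·E[r] = 0.500000, running G = 0.500000
t=1: π = [0.1700, 0.3100, 0.3200, 0.2000], E[r] = 0.2600, γ^t·E[r] = 0.208000, running G = 0.708000
t=2: π = [0.1970, 0.2920, 0.2960, 0.2150], E[r] = 0.4250, γ^t·E[r] = 0.272000, running G = 0.980000
t=3: π = [0.2057, 0.2866, 0.2978, 0.2099], E[r] = 0.4301, γ^t·E[r] = 0.220211, running G = 1.200211
t=4: π = [0.2045, 0.2878, 0.2985, 0.2092], E[r] = 0.4244, γ^t·E[r] = 0.173847, running G = 1.374058
t=5: π = [0.2041, 0.2880, 0.2985, 0.2094], E[r] = 0.4238, γ^t·E[r] = 0.138872, running G = 1.512929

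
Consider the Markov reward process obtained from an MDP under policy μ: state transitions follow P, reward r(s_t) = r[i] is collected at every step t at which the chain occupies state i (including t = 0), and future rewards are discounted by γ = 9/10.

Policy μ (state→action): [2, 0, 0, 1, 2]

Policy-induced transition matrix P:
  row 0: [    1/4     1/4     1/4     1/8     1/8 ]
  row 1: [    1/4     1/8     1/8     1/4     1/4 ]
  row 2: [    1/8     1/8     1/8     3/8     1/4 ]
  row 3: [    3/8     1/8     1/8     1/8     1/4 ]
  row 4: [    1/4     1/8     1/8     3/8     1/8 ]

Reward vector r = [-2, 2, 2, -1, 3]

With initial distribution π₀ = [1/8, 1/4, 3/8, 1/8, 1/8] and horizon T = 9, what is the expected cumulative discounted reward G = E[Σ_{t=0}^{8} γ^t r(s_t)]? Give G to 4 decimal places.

t=0: π = [0.1250, 0.2500, 0.3750, 0.1250, 0.1250], E[r] = 1.2500, γ^t·E[r] = 1.250000, running G = 1.250000
t=1: π = [0.2188, 0.1406, 0.1406, 0.2813, 0.2188], E[r] = 0.5000, γ^t·E[r] = 0.450000, running G = 1.700000
t=2: π = [0.2676, 0.1523, 0.1523, 0.2324, 0.1953], E[r] = 0.4277, γ^t·E[r] = 0.346465, running G = 2.046465
t=3: π = [0.2600, 0.1584, 0.1584, 0.2310, 0.1921], E[r] = 0.4592, γ^t·E[r] = 0.334778, running G = 2.381242
t=4: π = [0.2591, 0.1575, 0.1575, 0.2325, 0.1935], E[r] = 0.4599, γ^t·E[r] = 0.301720, running G = 2.682963
t=5: π = [0.2594, 0.1574, 0.1574, 0.2324, 0.1934], E[r] = 0.4587, γ^t·E[r] = 0.270832, running G = 2.953795
t=6: π = [0.2594, 0.1574, 0.1574, 0.2324, 0.1934], E[r] = 0.4587, γ^t·E[r] = 0.243796, running G = 3.197591
t=7: π = [0.2594, 0.1574, 0.1574, 0.2324, 0.1934], E[r] = 0.4588, γ^t·E[r] = 0.219431, running G = 3.417022
t=8: π = [0.2594, 0.1574, 0.1574, 0.2324, 0.1934], E[r] = 0.4588, γ^t·E[r] = 0.197486, running G = 3.614508

G = 3.6145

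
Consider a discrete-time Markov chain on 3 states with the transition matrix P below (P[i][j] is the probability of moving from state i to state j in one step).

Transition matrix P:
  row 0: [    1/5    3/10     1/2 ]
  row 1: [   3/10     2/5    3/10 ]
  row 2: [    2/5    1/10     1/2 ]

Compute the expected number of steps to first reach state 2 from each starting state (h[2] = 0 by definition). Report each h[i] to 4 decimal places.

First-step conditioning: h[2] = 0; for i ≠ 2, h[i] = 1 + Σ_k P[i][k]·h[k].
  h[0] = 1 + 1/5·h[0] + 3/10·h[1]
  h[1] = 1 + 3/10·h[0] + 2/5·h[1]
Solving the 2×2 linear system over states ≠ 2 gives exactly h = [30/13, 110/39, 0] (h[2] = 0 is the target).

h = [2.3077, 2.8205, 0.0000]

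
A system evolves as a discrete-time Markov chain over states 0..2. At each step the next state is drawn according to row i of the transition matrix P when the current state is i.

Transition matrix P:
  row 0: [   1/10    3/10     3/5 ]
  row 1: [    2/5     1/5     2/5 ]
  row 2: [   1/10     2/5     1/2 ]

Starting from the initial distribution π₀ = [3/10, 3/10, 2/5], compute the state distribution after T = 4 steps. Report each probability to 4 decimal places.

t=0: π = [0.3000, 0.3000, 0.4000]
t=1: π = [0.1900, 0.3100, 0.5000]
t=2: π = [0.1930, 0.3190, 0.4880]
t=3: π = [0.1957, 0.3169, 0.4874]
t=4: π = [0.1951, 0.3171, 0.4879]

π = [0.1951, 0.3171, 0.4879]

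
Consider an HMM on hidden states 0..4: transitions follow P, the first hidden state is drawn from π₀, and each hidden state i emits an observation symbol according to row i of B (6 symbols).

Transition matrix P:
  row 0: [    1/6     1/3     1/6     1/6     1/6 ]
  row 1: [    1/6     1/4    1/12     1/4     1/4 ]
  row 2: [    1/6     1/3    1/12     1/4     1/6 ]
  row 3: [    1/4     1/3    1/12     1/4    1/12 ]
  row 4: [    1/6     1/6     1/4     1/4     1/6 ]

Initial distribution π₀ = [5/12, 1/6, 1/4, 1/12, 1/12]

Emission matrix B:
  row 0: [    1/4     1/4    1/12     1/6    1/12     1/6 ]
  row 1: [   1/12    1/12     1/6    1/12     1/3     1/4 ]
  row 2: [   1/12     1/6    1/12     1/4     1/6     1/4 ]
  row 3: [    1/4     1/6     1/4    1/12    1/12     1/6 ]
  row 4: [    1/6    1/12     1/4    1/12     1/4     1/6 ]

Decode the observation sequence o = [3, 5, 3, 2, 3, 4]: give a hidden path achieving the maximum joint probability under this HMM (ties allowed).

t=0: δ = [6.944e-02, 1.389e-02, 6.250e-02, 6.944e-03, 6.944e-03]  (obs o_0=3)
t=1: δ = [1.929e-03, 5.787e-03, 2.894e-03, 2.604e-03, 1.929e-03]  ψ = [0, 0, 0, 2, 0]  (obs o_1=5)
t=2: δ = [1.608e-04, 1.206e-04, 1.206e-04, 1.206e-04, 1.206e-04]  ψ = [1, 1, 1, 1, 1]  (obs o_2=3)
t=3: δ = [2.512e-06, 8.931e-06, 2.512e-06, 7.535e-06, 7.535e-06]  ψ = [3, 0, 4, 1, 1]  (obs o_3=2)
t=4: δ = [3.140e-07, 2.093e-07, 4.710e-07, 1.861e-07, 1.861e-07]  ψ = [3, 3, 4, 1, 1]  (obs o_4=3)
t=5: δ = [6.541e-09, 5.233e-08, 8.721e-09, 9.811e-09, 1.962e-08]  ψ = [2, 2, 0, 2, 2]  (obs o_5=4)
backtrack: best end state = 1; path = [0, 1, 1, 4, 2, 1]

path = [0, 1, 1, 4, 2, 1]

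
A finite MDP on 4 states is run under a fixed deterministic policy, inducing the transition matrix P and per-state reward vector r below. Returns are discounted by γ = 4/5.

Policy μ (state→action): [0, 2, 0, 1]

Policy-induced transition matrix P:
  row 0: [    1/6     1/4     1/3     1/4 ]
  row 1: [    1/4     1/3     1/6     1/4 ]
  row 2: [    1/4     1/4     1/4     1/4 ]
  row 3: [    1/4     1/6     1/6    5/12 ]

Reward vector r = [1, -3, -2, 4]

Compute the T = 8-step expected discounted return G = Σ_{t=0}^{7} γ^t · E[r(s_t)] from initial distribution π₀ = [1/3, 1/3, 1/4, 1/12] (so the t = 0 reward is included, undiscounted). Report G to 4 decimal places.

G = -0.2964

t=0: π = [0.3333, 0.3333, 0.2500, 0.0833], E[r] = -0.8333, γ^t·E[r] = -0.833333, running G = -0.833333
t=1: π = [0.2222, 0.2708, 0.2431, 0.2639], E[r] = -0.0208, γ^t·E[r] = -0.016667, running G = -0.850000
t=2: π = [0.2315, 0.2506, 0.2240, 0.2940], E[r] = 0.2078, γ^t·E[r] = 0.132963, running G = -0.717037
t=3: π = [0.2307, 0.2464, 0.2239, 0.2990], E[r] = 0.2397, γ^t·E[r] = 0.122741, running G = -0.594296
t=4: π = [0.2308, 0.2456, 0.2238, 0.2998], E[r] = 0.2457, γ^t·E[r] = 0.100640, running G = -0.493656
t=5: π = [0.2308, 0.2455, 0.2238, 0.3000], E[r] = 0.2467, γ^t·E[r] = 0.080825, running G = -0.412831
t=6: π = [0.2308, 0.2455, 0.2238, 0.3000], E[r] = 0.2468, γ^t·E[r] = 0.064703, running G = -0.348129
t=7: π = [0.2308, 0.2455, 0.2238, 0.3000], E[r] = 0.2468, γ^t·E[r] = 0.051768, running G = -0.296361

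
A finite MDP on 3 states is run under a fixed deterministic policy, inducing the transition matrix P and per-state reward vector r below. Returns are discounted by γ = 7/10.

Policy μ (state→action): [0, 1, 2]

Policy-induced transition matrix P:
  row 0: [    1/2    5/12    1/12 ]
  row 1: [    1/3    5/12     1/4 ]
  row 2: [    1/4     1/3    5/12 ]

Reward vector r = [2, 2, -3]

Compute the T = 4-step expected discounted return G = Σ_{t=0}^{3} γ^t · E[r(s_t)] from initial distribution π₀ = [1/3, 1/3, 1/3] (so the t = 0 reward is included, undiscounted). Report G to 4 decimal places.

t=0: π = [0.3333, 0.3333, 0.3333], E[r] = 0.3333, γ^t·E[r] = 0.333333, running G = 0.333333
t=1: π = [0.3611, 0.3889, 0.2500], E[r] = 0.7500, γ^t·E[r] = 0.525000, running G = 0.858333
t=2: π = [0.3727, 0.3958, 0.2315], E[r] = 0.8426, γ^t·E[r] = 0.412870, running G = 1.271204
t=3: π = [0.3762, 0.3974, 0.2265], E[r] = 0.8677, γ^t·E[r] = 0.297611, running G = 1.568814

G = 1.5688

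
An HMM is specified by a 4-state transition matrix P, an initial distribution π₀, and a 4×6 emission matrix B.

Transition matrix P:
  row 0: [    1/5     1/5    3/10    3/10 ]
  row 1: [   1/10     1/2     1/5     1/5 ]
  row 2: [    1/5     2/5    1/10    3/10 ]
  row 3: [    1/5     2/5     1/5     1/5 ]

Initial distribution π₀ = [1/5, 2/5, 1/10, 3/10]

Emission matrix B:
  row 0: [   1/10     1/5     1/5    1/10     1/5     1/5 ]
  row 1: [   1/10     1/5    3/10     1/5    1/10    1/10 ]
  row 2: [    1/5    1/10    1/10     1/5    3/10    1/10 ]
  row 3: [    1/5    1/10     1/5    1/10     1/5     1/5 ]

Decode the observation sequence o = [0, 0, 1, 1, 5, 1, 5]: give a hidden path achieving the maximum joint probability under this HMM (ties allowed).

path = [3, 1, 1, 1, 1, 1, 1]

t=0: δ = [2.000e-02, 4.000e-02, 2.000e-02, 6.000e-02]  (obs o_0=0)
t=1: δ = [1.200e-03, 2.400e-03, 2.400e-03, 2.400e-03]  ψ = [3, 3, 3, 3]  (obs o_1=0)
t=2: δ = [9.600e-05, 2.400e-04, 4.800e-05, 7.200e-05]  ψ = [2, 1, 1, 2]  (obs o_2=1)
t=3: δ = [4.800e-06, 2.400e-05, 4.800e-06, 4.800e-06]  ψ = [1, 1, 1, 1]  (obs o_3=1)
t=4: δ = [4.800e-07, 1.200e-06, 4.800e-07, 9.600e-07]  ψ = [1, 1, 1, 1]  (obs o_4=5)
t=5: δ = [3.840e-08, 1.200e-07, 2.400e-08, 2.400e-08]  ψ = [3, 1, 1, 1]  (obs o_5=1)
t=6: δ = [2.400e-09, 6.000e-09, 2.400e-09, 4.800e-09]  ψ = [1, 1, 1, 1]  (obs o_6=5)
backtrack: best end state = 1; path = [3, 1, 1, 1, 1, 1, 1]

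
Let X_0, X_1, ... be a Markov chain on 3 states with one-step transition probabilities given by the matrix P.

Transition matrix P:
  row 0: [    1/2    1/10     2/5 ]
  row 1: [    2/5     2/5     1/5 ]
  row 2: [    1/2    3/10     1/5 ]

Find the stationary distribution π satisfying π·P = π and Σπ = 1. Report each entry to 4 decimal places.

Balance equations π_j = Σ_i π_i·P[i][j]:
  π_0 = 1/2·π_0 + 2/5·π_1 + 1/2·π_2
  π_1 = 1/10·π_0 + 2/5·π_1 + 3/10·π_2
  normalize: π_0 + π_1 + π_2 = 1
Solving the linear system gives exactly π = [21/44, 5/22, 13/44].

π = [0.4773, 0.2273, 0.2955]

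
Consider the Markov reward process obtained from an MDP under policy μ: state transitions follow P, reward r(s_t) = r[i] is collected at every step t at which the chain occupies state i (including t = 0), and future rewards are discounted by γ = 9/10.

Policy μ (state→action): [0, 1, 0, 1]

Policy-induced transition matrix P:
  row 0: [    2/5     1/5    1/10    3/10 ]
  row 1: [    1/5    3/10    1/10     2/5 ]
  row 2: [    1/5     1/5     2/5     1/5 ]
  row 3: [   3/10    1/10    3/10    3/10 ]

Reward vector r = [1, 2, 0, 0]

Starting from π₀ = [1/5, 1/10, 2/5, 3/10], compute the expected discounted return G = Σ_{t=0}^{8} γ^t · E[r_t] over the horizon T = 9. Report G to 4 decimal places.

t=0: π = [0.2000, 0.1000, 0.4000, 0.3000], E[r] = 0.4000, γ^t·E[r] = 0.400000, running G = 0.400000
t=1: π = [0.2700, 0.1800, 0.2800, 0.2700], E[r] = 0.6300, γ^t·E[r] = 0.567000, running G = 0.967000
t=2: π = [0.2810, 0.1910, 0.2380, 0.2900], E[r] = 0.6630, γ^t·E[r] = 0.537030, running G = 1.504030
t=3: π = [0.2852, 0.1901, 0.2294, 0.2953], E[r] = 0.6654, γ^t·E[r] = 0.485077, running G = 1.989107
t=4: π = [0.2866, 0.1895, 0.2279, 0.2961], E[r] = 0.6655, γ^t·E[r] = 0.436654, running G = 2.425761
t=5: π = [0.2869, 0.1893, 0.2276, 0.2962], E[r] = 0.6656, γ^t·E[r] = 0.393032, running G = 2.818793
t=6: π = [0.2870, 0.1893, 0.2275, 0.2962], E[r] = 0.6656, γ^t·E[r] = 0.353746, running G = 3.172539
t=7: π = [0.2870, 0.1893, 0.2275, 0.2962], E[r] = 0.6656, γ^t·E[r] = 0.318376, running G = 3.490916
t=8: π = [0.2870, 0.1893, 0.2275, 0.2962], E[r] = 0.6656, γ^t·E[r] = 0.286540, running G = 3.777455

G = 3.7775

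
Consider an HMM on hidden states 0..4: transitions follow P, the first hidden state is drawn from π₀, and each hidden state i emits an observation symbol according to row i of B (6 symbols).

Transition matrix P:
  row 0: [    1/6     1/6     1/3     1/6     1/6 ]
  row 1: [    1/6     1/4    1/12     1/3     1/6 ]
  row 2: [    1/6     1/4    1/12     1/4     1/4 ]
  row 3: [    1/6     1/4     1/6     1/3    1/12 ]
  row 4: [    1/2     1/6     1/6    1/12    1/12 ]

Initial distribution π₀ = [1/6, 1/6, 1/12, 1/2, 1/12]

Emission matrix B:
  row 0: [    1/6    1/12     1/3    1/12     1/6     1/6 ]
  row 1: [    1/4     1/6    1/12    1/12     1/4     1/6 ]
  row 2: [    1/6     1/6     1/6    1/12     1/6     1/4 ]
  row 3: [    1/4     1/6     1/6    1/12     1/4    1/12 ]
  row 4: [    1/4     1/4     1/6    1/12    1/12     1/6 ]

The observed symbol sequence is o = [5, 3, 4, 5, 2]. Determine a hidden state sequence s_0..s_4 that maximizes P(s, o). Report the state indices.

path = [3, 3, 1, 4, 0]

t=0: δ = [2.778e-02, 2.778e-02, 2.083e-02, 4.167e-02, 1.389e-02]  (obs o_0=5)
t=1: δ = [5.787e-04, 8.681e-04, 7.716e-04, 1.157e-03, 4.340e-04]  ψ = [3, 3, 0, 3, 2]  (obs o_1=3)
t=2: δ = [3.617e-05, 7.234e-05, 3.215e-05, 9.645e-05, 1.608e-05]  ψ = [4, 3, 0, 3, 2]  (obs o_2=4)
t=3: δ = [2.679e-06, 4.019e-06, 4.019e-06, 2.679e-06, 2.009e-06]  ψ = [3, 3, 3, 3, 1]  (obs o_3=5)
t=4: δ = [3.349e-07, 8.372e-08, 1.488e-07, 2.233e-07, 1.674e-07]  ψ = [4, 1, 0, 1, 2]  (obs o_4=2)
backtrack: best end state = 0; path = [3, 3, 1, 4, 0]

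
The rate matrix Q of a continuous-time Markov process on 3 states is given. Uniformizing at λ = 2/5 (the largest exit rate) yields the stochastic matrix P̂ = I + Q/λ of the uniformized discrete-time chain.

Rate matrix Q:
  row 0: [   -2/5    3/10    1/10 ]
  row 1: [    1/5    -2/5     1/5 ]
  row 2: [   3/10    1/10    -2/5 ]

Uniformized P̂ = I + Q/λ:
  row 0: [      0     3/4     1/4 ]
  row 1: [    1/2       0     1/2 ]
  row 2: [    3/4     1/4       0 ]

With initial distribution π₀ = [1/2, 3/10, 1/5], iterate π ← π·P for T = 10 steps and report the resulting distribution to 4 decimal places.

t=0: π = [0.5000, 0.3000, 0.2000]
t=1: π = [0.3000, 0.4250, 0.2750]
t=2: π = [0.4188, 0.2938, 0.2875]
t=3: π = [0.3625, 0.3859, 0.2516]
t=4: π = [0.3816, 0.3348, 0.2836]
t=5: π = [0.3801, 0.3571, 0.2628]
t=6: π = [0.3757, 0.3508, 0.2736]
t=7: π = [0.3806, 0.3501, 0.2693]
t=8: π = [0.3770, 0.3527, 0.2702]
t=9: π = [0.3790, 0.3503, 0.2706]
t=10: π = [0.3781, 0.3519, 0.2699]

π = [0.3781, 0.3519, 0.2699]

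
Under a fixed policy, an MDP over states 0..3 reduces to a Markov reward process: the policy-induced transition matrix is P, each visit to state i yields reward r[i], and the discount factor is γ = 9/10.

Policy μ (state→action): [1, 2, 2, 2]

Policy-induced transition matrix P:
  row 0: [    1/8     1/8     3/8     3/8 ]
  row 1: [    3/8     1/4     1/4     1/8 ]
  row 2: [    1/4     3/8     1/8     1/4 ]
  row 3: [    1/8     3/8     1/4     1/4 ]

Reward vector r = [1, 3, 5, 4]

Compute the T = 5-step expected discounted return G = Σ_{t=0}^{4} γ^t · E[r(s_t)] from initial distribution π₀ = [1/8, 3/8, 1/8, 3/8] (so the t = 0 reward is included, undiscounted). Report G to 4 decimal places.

t=0: π = [0.1250, 0.3750, 0.1250, 0.3750], E[r] = 3.3750, γ^t·E[r] = 3.375000, running G = 3.375000
t=1: π = [0.2344, 0.2969, 0.2500, 0.2188], E[r] = 3.2500, γ^t·E[r] = 2.925000, running G = 6.300000
t=2: π = [0.2305, 0.2793, 0.2480, 0.2422], E[r] = 3.2773, γ^t·E[r] = 2.654648, running G = 8.954648
t=3: π = [0.2258, 0.2825, 0.2478, 0.2439], E[r] = 3.2878, γ^t·E[r] = 2.396837, running G = 11.351485
t=4: π = [0.2266, 0.2832, 0.2473, 0.2429], E[r] = 3.2842, γ^t·E[r] = 2.154790, running G = 13.506275

G = 13.5063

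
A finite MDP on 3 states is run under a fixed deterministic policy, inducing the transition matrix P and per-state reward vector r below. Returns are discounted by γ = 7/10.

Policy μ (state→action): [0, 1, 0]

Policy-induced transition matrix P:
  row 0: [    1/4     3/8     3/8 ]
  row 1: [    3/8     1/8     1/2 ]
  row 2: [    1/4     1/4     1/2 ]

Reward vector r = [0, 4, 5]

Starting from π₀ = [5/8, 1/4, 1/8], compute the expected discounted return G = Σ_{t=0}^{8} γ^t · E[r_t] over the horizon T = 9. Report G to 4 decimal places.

G = 8.9259

t=0: π = [0.6250, 0.2500, 0.1250], E[r] = 1.6250, γ^t·E[r] = 1.625000, running G = 1.625000
t=1: π = [0.2813, 0.2969, 0.4219], E[r] = 3.2969, γ^t·E[r] = 2.307813, running G = 3.932813
t=2: π = [0.2871, 0.2480, 0.4648], E[r] = 3.3164, γ^t·E[r] = 1.625039, running G = 5.557852
t=3: π = [0.2810, 0.2549, 0.4641], E[r] = 3.3401, γ^t·E[r] = 1.145650, running G = 6.703502
t=4: π = [0.2819, 0.2533, 0.4649], E[r] = 3.3374, γ^t·E[r] = 0.801318, running G = 7.504819
t=5: π = [0.2817, 0.2536, 0.4648], E[r] = 3.3381, γ^t·E[r] = 0.561040, running G = 8.065860
t=6: π = [0.2817, 0.2535, 0.4648], E[r] = 3.3380, γ^t·E[r] = 0.392713, running G = 8.458573
t=7: π = [0.2817, 0.2535, 0.4648], E[r] = 3.3380, γ^t·E[r] = 0.274901, running G = 8.733474
t=8: π = [0.2817, 0.2535, 0.4648], E[r] = 3.3380, γ^t·E[r] = 0.192431, running G = 8.925905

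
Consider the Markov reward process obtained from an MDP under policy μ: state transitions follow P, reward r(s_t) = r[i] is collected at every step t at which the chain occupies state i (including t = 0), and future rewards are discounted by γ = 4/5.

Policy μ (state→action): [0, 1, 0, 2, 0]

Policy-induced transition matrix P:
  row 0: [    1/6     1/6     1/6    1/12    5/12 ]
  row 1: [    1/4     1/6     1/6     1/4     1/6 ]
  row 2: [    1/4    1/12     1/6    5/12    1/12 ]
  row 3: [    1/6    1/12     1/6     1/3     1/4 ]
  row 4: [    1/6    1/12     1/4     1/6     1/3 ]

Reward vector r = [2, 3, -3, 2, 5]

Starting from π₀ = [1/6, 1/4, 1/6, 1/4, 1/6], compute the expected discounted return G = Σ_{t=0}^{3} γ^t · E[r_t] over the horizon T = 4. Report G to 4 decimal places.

G = 5.7326

t=0: π = [0.1667, 0.2500, 0.1667, 0.2500, 0.1667], E[r] = 1.9167, γ^t·E[r] = 1.916667, running G = 1.916667
t=1: π = [0.2014, 0.1181, 0.1806, 0.2569, 0.2431], E[r] = 1.9444, γ^t·E[r] = 1.555556, running G = 3.472222
t=2: π = [0.1916, 0.1100, 0.1869, 0.2477, 0.2639], E[r] = 1.9670, γ^t·E[r] = 1.258889, running G = 4.731111
t=3: π = [0.1914, 0.1085, 0.1887, 0.2479, 0.2636], E[r] = 1.9560, γ^t·E[r] = 1.001457, running G = 5.732568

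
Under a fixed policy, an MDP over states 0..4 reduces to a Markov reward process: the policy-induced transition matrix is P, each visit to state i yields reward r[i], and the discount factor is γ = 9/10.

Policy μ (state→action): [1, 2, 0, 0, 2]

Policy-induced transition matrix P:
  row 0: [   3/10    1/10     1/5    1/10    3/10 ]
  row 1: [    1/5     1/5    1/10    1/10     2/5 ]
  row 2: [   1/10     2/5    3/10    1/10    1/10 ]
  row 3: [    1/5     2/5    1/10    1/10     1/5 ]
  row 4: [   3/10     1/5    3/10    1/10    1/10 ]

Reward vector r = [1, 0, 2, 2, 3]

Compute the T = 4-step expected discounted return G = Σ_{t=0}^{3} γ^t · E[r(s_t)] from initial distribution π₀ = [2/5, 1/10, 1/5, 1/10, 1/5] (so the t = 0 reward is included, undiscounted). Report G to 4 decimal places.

G = 5.3276

t=0: π = [0.4000, 0.1000, 0.2000, 0.1000, 0.2000], E[r] = 1.6000, γ^t·E[r] = 1.600000, running G = 1.600000
t=1: π = [0.2400, 0.2200, 0.2200, 0.1000, 0.2200], E[r] = 1.5400, γ^t·E[r] = 1.386000, running G = 2.986000
t=2: π = [0.2240, 0.2400, 0.2120, 0.1000, 0.2240], E[r] = 1.5200, γ^t·E[r] = 1.231200, running G = 4.217200
t=3: π = [0.2236, 0.2400, 0.2096, 0.1000, 0.2268], E[r] = 1.5232, γ^t·E[r] = 1.110413, running G = 5.327613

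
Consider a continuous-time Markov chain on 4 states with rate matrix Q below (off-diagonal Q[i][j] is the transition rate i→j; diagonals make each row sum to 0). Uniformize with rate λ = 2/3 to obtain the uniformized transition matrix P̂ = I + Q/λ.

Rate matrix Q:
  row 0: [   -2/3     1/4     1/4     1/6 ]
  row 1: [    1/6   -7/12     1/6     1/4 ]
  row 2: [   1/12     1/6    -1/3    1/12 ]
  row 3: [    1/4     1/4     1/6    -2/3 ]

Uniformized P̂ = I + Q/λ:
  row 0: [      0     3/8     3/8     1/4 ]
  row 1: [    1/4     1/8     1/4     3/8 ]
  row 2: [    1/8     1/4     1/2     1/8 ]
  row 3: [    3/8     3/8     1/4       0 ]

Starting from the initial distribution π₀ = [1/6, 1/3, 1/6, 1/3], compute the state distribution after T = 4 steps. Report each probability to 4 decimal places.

π = [0.1820, 0.2640, 0.3636, 0.1904]

t=0: π = [0.1667, 0.3333, 0.1667, 0.3333]
t=1: π = [0.2292, 0.2708, 0.3125, 0.1875]
t=2: π = [0.1771, 0.2682, 0.3568, 0.1979]
t=3: π = [0.1859, 0.2633, 0.3613, 0.1895]
t=4: π = [0.1820, 0.2640, 0.3636, 0.1904]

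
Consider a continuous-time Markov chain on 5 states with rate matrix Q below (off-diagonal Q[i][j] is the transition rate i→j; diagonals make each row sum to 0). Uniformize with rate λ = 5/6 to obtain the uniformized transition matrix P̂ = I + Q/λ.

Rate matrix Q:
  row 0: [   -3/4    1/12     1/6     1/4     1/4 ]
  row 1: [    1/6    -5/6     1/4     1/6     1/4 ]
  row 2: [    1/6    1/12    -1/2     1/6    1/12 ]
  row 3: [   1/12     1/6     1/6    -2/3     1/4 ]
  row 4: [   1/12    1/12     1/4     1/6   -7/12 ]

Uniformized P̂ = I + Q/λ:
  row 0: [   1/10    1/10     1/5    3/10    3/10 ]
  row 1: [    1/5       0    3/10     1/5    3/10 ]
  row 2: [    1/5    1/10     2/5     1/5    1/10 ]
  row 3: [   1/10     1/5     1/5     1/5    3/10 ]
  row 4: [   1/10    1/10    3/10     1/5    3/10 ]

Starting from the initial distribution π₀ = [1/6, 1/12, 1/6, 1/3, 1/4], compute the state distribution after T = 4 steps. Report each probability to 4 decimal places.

t=0: π = [0.1667, 0.0833, 0.1667, 0.3333, 0.2500]
t=1: π = [0.1250, 0.1250, 0.2667, 0.2167, 0.2667]
t=2: π = [0.1392, 0.1092, 0.2925, 0.2125, 0.2467]
t=3: π = [0.1402, 0.1103, 0.2941, 0.2139, 0.2415]
t=4: π = [0.1404, 0.1104, 0.2940, 0.2140, 0.2412]

π = [0.1404, 0.1104, 0.2940, 0.2140, 0.2412]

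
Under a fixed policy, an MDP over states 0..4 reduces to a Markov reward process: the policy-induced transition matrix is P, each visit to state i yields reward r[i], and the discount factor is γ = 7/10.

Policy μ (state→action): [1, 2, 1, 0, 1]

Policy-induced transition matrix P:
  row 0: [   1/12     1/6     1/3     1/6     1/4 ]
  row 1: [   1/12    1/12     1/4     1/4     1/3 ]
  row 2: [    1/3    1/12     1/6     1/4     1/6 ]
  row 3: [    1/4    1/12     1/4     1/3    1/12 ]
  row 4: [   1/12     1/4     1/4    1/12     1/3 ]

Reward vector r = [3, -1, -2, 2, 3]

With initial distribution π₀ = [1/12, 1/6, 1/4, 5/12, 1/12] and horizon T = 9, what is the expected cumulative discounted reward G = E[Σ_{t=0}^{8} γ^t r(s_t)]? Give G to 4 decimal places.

G = 2.9872

t=0: π = [0.0833, 0.1667, 0.2500, 0.4167, 0.0833], E[r] = 0.6667, γ^t·E[r] = 0.666667, running G = 0.666667
t=1: π = [0.2153, 0.1042, 0.2361, 0.2639, 0.1806], E[r] = 1.1389, γ^t·E[r] = 0.797222, running G = 1.463889
t=2: π = [0.1863, 0.1314, 0.2483, 0.2240, 0.2101], E[r] = 1.0093, γ^t·E[r] = 0.494537, running G = 1.958426
t=3: π = [0.1827, 0.1339, 0.2448, 0.2181, 0.2204], E[r] = 1.0222, γ^t·E[r] = 0.350609, running G = 2.309035
t=4: π = [0.1809, 0.1353, 0.2448, 0.2162, 0.2228], E[r] = 1.0185, γ^t·E[r] = 0.244535, running G = 2.553570
t=5: π = [0.1806, 0.1355, 0.2447, 0.2158, 0.2234], E[r] = 1.0187, γ^t·E[r] = 0.171209, running G = 2.724779
t=6: π = [0.1805, 0.1356, 0.2447, 0.2157, 0.2236], E[r] = 1.0185, γ^t·E[r] = 0.119831, running G = 2.844609
t=7: π = [0.1804, 0.1356, 0.2447, 0.2157, 0.2236], E[r] = 1.0185, γ^t·E[r] = 0.083881, running G = 2.928491
t=8: π = [0.1804, 0.1356, 0.2446, 0.2157, 0.2236], E[r] = 1.0185, γ^t·E[r] = 0.058717, running G = 2.987207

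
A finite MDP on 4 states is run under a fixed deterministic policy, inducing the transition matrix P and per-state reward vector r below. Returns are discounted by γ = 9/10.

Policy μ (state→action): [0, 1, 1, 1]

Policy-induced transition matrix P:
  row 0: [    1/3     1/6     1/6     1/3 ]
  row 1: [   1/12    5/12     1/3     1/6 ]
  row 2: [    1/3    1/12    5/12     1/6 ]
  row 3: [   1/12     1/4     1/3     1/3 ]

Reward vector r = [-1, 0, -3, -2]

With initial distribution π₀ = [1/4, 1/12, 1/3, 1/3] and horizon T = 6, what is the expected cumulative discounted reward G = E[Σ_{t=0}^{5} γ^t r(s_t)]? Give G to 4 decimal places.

G = -8.1399

t=0: π = [0.2500, 0.0833, 0.3333, 0.3333], E[r] = -1.9167, γ^t·E[r] = -1.916667, running G = -1.916667
t=1: π = [0.2292, 0.1875, 0.3194, 0.2639], E[r] = -1.7153, γ^t·E[r] = -1.543750, running G = -3.460417
t=2: π = [0.2205, 0.2089, 0.3218, 0.2488], E[r] = -1.6834, γ^t·E[r] = -1.363594, running G = -4.824010
t=3: π = [0.2189, 0.2128, 0.3234, 0.2449], E[r] = -1.6789, γ^t·E[r] = -1.223895, running G = -6.047905
t=4: π = [0.2189, 0.2133, 0.3238, 0.2440], E[r] = -1.6782, γ^t·E[r] = -1.101091, running G = -7.148996
t=5: π = [0.2190, 0.2133, 0.3238, 0.2438], E[r] = -1.6781, γ^t·E[r] = -0.990919, running G = -8.139915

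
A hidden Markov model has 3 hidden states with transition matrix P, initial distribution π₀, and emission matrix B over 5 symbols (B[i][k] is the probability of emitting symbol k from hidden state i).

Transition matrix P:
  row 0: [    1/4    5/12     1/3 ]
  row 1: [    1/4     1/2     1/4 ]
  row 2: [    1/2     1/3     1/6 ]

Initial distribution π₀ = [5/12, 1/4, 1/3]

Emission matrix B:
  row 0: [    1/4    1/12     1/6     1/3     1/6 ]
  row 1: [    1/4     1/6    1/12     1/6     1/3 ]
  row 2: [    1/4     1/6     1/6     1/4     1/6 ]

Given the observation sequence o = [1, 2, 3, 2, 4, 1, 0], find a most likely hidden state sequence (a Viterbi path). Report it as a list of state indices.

path = [2, 0, 2, 0, 1, 1, 1]

t=0: δ = [3.472e-02, 4.167e-02, 5.556e-02]  (obs o_0=1)
t=1: δ = [4.630e-03, 1.736e-03, 1.929e-03]  ψ = [2, 1, 0]  (obs o_1=2)
t=2: δ = [3.858e-04, 3.215e-04, 3.858e-04]  ψ = [0, 0, 0]  (obs o_2=3)
t=3: δ = [3.215e-05, 1.340e-05, 2.143e-05]  ψ = [2, 0, 0]  (obs o_3=2)
t=4: δ = [1.786e-06, 4.465e-06, 1.786e-06]  ψ = [2, 0, 0]  (obs o_4=4)
t=5: δ = [9.303e-08, 3.721e-07, 1.861e-07]  ψ = [1, 1, 1]  (obs o_5=1)
t=6: δ = [2.326e-08, 4.651e-08, 2.326e-08]  ψ = [1, 1, 1]  (obs o_6=0)
backtrack: best end state = 1; path = [2, 0, 2, 0, 1, 1, 1]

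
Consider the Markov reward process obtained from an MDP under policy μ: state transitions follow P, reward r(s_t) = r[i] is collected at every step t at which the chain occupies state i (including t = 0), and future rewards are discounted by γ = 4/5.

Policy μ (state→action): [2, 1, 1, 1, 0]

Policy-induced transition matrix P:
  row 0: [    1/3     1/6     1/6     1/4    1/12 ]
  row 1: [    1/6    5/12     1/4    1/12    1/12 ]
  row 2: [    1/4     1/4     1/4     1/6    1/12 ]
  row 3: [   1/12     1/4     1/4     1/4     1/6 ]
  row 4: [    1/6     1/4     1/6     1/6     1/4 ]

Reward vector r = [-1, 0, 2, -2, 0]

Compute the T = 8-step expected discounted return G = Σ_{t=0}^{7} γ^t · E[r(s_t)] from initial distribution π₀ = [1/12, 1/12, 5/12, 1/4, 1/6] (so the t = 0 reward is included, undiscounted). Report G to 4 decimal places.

t=0: π = [0.0833, 0.0833, 0.4167, 0.2500, 0.1667], E[r] = 0.2500, γ^t·E[r] = 0.250000, running G = 0.250000
t=1: π = [0.1944, 0.2569, 0.2292, 0.1875, 0.1319], E[r] = -0.1111, γ^t·E[r] = -0.088889, running G = 0.161111
t=2: π = [0.2025, 0.2766, 0.2228, 0.1771, 0.1209], E[r] = -0.1111, γ^t·E[r] = -0.071111, running G = 0.090000
t=3: π = [0.2042, 0.2792, 0.2230, 0.1753, 0.1182], E[r] = -0.1087, γ^t·E[r] = -0.055630, running G = 0.034370
t=4: π = [0.2047, 0.2795, 0.2231, 0.1750, 0.1176], E[r] = -0.1085, γ^t·E[r] = -0.044433, running G = -0.010063
t=5: π = [0.2048, 0.2795, 0.2231, 0.1750, 0.1175], E[r] = -0.1085, γ^t·E[r] = -0.035568, running G = -0.045630
t=6: π = [0.2048, 0.2795, 0.2231, 0.1750, 0.1175], E[r] = -0.1086, γ^t·E[r] = -0.028462, running G = -0.074092
t=7: π = [0.2048, 0.2795, 0.2231, 0.1750, 0.1175], E[r] = -0.1086, γ^t·E[r] = -0.022771, running G = -0.096864

G = -0.0969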